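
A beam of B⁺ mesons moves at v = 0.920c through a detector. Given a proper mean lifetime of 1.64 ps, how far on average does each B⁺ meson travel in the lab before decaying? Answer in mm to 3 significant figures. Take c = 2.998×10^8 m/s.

γ = 1/√(1 − 0.920²) = 2.5516
Dilated lifetime: Δt = γτ₀ = 2.5516 × 1.64 ps = 4.1845 ps
d = vΔt = 0.920c × 4.1845 ps = 2.7582×10^8 m/s × 4.1845×10^-12 s = 1.15 mm

d ≈ 1.15 mm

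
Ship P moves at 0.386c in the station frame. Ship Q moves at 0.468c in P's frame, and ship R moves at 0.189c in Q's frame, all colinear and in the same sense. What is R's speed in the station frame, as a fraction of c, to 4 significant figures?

Compose boost 2: (0.468 + 0.386)/(1 + 0.468×0.386) = 0.8540/1.18065 = 0.723332
Compose boost 3: (0.189 + 0.723332)/(1 + 0.189×0.723332) = 0.912332/1.13671 = 0.8026

u ≈ 0.8026c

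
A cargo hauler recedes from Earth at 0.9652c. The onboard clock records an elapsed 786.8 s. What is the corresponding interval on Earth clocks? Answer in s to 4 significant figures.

γ = 1/√(1 − 0.9652²) = 3.82390
Time dilation: Δt = γτ₀ = 3.82390 × 786.8 s = 3009 s

Δt ≈ 3009 s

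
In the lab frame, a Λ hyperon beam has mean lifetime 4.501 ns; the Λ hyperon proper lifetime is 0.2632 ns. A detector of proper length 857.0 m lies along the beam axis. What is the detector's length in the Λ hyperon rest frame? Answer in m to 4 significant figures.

Time dilation ⇒ γ = Δt/τ₀ = 4.501/0.2632 = 17.1011
Length contraction: L = L₀/γ = 857.0/17.1011 = 50.11 m

L ≈ 50.11 m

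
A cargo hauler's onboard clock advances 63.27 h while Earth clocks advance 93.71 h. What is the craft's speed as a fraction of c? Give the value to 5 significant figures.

γ = Δt/τ₀ = 93.71/63.27 = 1.481113
β = √(1 − 1/γ²) = √(1 − 1/1.481113²) = 0.73766

β ≈ 0.73766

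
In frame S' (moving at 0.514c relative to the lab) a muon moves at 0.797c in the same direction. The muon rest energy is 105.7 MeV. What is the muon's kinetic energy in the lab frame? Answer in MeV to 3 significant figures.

K ≈ 182 MeV

u_lab = (0.797 + 0.514)/(1 + 0.797×0.514) = 0.930013
γ = 1/√(1 − 0.930013²) = 2.7209
K = (γ − 1)m₀c² = (2.7209 − 1) × 105.7 = 1.7209 × 105.7 = 182 MeV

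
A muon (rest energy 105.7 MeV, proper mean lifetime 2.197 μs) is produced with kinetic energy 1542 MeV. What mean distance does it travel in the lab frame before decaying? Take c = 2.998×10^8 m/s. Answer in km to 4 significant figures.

γ = 1 + K/(m₀c²) = 1 + 1542/105.7 = 15.5885
β = √(1 − 1/γ²) = 0.997940
Dilated lifetime: γτ₀ = 15.5885 × 2.197 μs = 34.2478 μs
d = βc·γτ₀ = 0.997940 × (2.998×10^8 m/s) × 3.42478×10^-5 s = 10.25 km

d ≈ 10.25 km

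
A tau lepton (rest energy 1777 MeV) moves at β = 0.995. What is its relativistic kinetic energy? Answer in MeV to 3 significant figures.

γ = 1/√(1 − 0.995²) = 10.013
K = (γ − 1)m₀c² = (10.013 − 1) × 1777 MeV = 9.0125 × 1777 MeV = 16000 MeV

K ≈ 16000 MeV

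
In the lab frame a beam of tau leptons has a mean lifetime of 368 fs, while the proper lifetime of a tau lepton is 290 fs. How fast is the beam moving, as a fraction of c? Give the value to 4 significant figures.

γ = Δt/τ₀ = 368/290 = 1.26897
β = √(1 − 1/γ²) = √(1 − 1/1.26897²) = 0.6156

β ≈ 0.6156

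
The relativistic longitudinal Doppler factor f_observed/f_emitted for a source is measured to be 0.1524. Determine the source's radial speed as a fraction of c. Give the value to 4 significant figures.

β ≈ 0.9546

f_obs/f_src = √((1−β)/(1+β)) = 0.1524  ⇒  (1−β)/(1+β) = 0.0232258
β = |1 − D²|/(1 + D²) = |1 − 0.0232258|/(1 + 0.0232258) = 0.9546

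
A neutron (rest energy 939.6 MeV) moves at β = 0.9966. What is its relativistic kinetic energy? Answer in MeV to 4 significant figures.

γ = 1/√(1 − 0.9966²) = 12.1371
K = (γ − 1)m₀c² = (12.1371 − 1) × 939.6 MeV = 11.1371 × 939.6 MeV = 10460 MeV

K ≈ 10460 MeV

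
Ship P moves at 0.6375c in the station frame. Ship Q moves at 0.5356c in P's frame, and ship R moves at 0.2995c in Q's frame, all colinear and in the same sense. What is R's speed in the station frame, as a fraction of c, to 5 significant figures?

Compose boost 2: (0.5356 + 0.6375)/(1 + 0.5356×0.6375) = 1.1731/1.341445 = 0.8745047
Compose boost 3: (0.2995 + 0.8745047)/(1 + 0.2995×0.8745047) = 1.174005/1.261914 = 0.93034

u ≈ 0.93034c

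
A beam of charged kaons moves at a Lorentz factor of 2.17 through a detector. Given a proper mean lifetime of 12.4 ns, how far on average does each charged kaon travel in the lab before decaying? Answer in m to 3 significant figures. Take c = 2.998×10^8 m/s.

d ≈ 7.16 m

β = √(1 − 1/γ²) = √(1 − 1/2.17²) = 0.88749
Dilated lifetime: Δt = γτ₀ = 2.17 × 12.4 ns = 26.908 ns
d = vΔt = 0.88749c × 26.908 ns = 2.6607×10^8 m/s × 2.6908×10^-8 s = 7.16 m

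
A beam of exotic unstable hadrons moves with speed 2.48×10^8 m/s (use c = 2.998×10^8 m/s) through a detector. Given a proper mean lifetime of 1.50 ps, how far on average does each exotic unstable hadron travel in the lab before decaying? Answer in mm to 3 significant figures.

β = v/c = 2.48×10^8 / 2.998×10^8 = 0.82722
γ = 1/√(1 − 0.82722²) = 1.7797
Dilated lifetime: Δt = γτ₀ = 1.7797 × 1.50 ps = 2.6696 ps
d = vΔt = 0.82722c × 2.6696 ps = 2.4800×10^8 m/s × 2.6696×10^-12 s = 0.662 mm

d ≈ 0.662 mm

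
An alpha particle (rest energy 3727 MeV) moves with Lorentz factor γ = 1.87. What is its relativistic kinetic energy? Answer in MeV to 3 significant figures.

K ≈ 3240 MeV

γ = 1.87 (given)
K = (γ − 1)m₀c² = (1.87 − 1) × 3727 MeV = 0.87000 × 3727 MeV = 3240 MeV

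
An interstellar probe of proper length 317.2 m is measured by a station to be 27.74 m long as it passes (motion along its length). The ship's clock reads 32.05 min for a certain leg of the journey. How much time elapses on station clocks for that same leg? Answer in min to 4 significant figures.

Length contraction ⇒ γ = L₀/L = 317.2/27.74 = 11.4348
Time dilation: Δt = γτ₀ = 11.4348 × 32.05 min = 366.5 min

Δt ≈ 366.5 min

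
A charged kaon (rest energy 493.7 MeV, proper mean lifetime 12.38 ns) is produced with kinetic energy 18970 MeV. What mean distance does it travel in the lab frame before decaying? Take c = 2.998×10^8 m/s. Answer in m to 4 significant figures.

d ≈ 146.3 m

γ = 1 + K/(m₀c²) = 1 + 18970/493.7 = 39.4241
β = √(1 − 1/γ²) = 0.999678
Dilated lifetime: γτ₀ = 39.4241 × 12.38 ns = 488.071 ns
d = βc·γτ₀ = 0.999678 × (2.998×10^8 m/s) × 4.88071×10^-7 s = 146.3 m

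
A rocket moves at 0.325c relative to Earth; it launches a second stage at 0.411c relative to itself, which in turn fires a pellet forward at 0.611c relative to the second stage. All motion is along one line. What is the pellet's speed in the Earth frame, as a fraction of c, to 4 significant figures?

u ≈ 0.9023c

Compose boost 2: (0.411 + 0.325)/(1 + 0.411×0.325) = 0.7360/1.13357 = 0.649273
Compose boost 3: (0.611 + 0.649273)/(1 + 0.611×0.649273) = 1.26027/1.39671 = 0.9023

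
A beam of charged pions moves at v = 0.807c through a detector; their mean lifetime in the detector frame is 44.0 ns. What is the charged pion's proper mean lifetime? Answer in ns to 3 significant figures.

γ = 1/√(1 − 0.807²) = 1.6933
Proper time: τ₀ = Δt/γ = 44.0/1.6933 = 26.0 ns

τ₀ ≈ 26.0 ns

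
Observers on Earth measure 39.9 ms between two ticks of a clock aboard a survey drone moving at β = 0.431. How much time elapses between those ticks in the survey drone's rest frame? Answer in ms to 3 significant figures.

γ = 1/√(1 − 0.431²) = 1.1082
Proper time: τ₀ = Δt/γ = 39.9/1.1082 = 36.0 ms

τ₀ ≈ 36.0 ms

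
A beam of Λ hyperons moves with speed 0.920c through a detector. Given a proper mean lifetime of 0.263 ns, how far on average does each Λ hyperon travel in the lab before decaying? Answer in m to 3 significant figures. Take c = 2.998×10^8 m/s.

d ≈ 0.185 m

γ = 1/√(1 − 0.920²) = 2.5516
Dilated lifetime: Δt = γτ₀ = 2.5516 × 0.263 ns = 0.67106 ns
d = vΔt = 0.920c × 0.67106 ns = 2.7582×10^8 m/s × 6.7106×10^-10 s = 0.185 m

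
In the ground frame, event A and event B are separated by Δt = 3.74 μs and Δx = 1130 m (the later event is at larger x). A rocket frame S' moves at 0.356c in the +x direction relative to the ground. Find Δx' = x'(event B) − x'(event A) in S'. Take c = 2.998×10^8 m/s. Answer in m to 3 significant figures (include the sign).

Δx' ≈ 782 m

γ = 1/√(1 − 0.356²) = 1.0701
Δx' = γ(Δx − vΔt) = 1.0701 × (1130 m − 0.356×(2.998×10^8 m/s)×3.74×10^-6 s)
= 1.0701 × (730.83 m) = 782 m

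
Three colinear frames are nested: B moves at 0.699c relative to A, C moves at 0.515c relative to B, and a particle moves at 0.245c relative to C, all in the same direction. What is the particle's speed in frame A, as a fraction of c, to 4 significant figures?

Compose boost 2: (0.515 + 0.699)/(1 + 0.515×0.699) = 1.214/1.35998 = 0.892657
Compose boost 3: (0.245 + 0.892657)/(1 + 0.245×0.892657) = 1.13766/1.21870 = 0.9335

u ≈ 0.9335c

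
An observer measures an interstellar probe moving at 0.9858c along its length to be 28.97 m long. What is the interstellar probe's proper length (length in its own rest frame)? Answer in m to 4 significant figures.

γ = 1/√(1 − 0.9858²) = 5.95509
L₀ = γL = 5.95509 × 28.97 = 172.5 m

L₀ ≈ 172.5 m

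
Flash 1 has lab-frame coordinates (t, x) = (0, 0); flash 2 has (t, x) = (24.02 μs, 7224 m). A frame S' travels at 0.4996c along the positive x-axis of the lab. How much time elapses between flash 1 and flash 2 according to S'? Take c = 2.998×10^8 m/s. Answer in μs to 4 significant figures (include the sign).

Δt' ≈ 13.83 μs

γ = 1/√(1 − 0.4996²) = 1.15439
Δt' = γ(Δt − vΔx/c²) = 1.15439 × (24.02 μs − 0.4996×7224 m / (2.998×10^8 m/s))
= 1.15439 × (11.9816 μs) = 13.83 μs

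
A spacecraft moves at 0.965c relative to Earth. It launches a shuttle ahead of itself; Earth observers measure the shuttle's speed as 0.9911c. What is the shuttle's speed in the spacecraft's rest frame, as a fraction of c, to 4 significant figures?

u' ≈ 0.5988c

Inverse velocity addition: u' = (u − v)/(1 − uv/c²)
= (0.9911 − 0.965)/(1 − 0.9911×0.965) = 0.02610/0.0435885 = 0.5988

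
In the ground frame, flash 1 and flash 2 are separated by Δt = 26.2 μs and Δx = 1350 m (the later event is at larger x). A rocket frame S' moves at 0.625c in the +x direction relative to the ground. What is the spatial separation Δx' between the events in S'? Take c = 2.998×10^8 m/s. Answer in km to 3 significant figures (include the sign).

γ = 1/√(1 − 0.625²) = 1.2810
Δx' = γ(Δx − vΔt) = 1.2810 × (1350 m − 0.625×(2.998×10^8 m/s)×26.2×10^-6 s)
= 1.2810 × (-3559.2 m) = -4.56 km

Δx' ≈ -4.56 km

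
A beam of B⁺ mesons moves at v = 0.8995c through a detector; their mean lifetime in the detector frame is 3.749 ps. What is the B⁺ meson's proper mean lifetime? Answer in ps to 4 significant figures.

γ = 1/√(1 − 0.8995²) = 2.28874
Proper time: τ₀ = Δt/γ = 3.749/2.28874 = 1.638 ps

τ₀ ≈ 1.638 ps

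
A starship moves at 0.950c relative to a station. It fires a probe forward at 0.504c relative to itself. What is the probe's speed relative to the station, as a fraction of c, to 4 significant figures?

Relativistic velocity addition: u = (u' + v)/(1 + u'v/c²)
= (0.504 + 0.950)/(1 + 0.504×0.950) = 1.454/1.47880 = 0.9832

u ≈ 0.9832c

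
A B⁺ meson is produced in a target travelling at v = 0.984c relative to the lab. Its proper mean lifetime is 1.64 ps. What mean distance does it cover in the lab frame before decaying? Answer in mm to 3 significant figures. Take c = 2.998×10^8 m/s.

d ≈ 2.72 mm

γ = 1/√(1 − 0.984²) = 5.6127
Dilated lifetime: Δt = γτ₀ = 5.6127 × 1.64 ps = 9.2048 ps
d = vΔt = 0.984c × 9.2048 ps = 2.9500×10^8 m/s × 9.2048×10^-12 s = 2.72 mm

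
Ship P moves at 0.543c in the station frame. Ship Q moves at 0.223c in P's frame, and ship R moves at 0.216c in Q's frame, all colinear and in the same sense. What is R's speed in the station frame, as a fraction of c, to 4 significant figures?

Compose boost 2: (0.223 + 0.543)/(1 + 0.223×0.543) = 0.7660/1.12109 = 0.683264
Compose boost 3: (0.216 + 0.683264)/(1 + 0.216×0.683264) = 0.899264/1.14759 = 0.7836

u ≈ 0.7836c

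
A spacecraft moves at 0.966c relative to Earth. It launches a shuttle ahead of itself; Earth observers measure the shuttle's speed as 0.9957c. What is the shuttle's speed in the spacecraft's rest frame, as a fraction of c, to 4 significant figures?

u' ≈ 0.7784c

Inverse velocity addition: u' = (u − v)/(1 − uv/c²)
= (0.9957 − 0.966)/(1 − 0.9957×0.966) = 0.02970/0.0381538 = 0.7784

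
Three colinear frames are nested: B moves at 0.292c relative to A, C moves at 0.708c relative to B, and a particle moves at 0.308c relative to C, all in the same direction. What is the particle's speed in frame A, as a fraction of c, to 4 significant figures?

Compose boost 2: (0.708 + 0.292)/(1 + 0.708×0.292) = 1.000/1.20674 = 0.828682
Compose boost 3: (0.308 + 0.828682)/(1 + 0.308×0.828682) = 1.13668/1.25523 = 0.9056

u ≈ 0.9056c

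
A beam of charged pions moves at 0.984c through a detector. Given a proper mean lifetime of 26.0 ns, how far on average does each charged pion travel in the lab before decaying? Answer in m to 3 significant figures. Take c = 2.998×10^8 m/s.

γ = 1/√(1 − 0.984²) = 5.6127
Dilated lifetime: Δt = γτ₀ = 5.6127 × 26.0 ns = 145.93 ns
d = vΔt = 0.984c × 145.93 ns = 2.9500×10^8 m/s × 1.4593×10^-7 s = 43.0 m

d ≈ 43.0 m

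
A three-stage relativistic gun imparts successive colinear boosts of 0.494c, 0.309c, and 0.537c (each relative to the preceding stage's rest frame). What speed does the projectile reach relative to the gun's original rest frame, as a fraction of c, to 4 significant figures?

Compose boost 2: (0.309 + 0.494)/(1 + 0.309×0.494) = 0.8030/1.15265 = 0.696658
Compose boost 3: (0.537 + 0.696658)/(1 + 0.537×0.696658) = 1.23366/1.37411 = 0.8978

u ≈ 0.8978c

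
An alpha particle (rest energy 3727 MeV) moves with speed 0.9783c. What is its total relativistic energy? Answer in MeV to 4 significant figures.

γ = 1/√(1 − 0.9783²) = 4.82641
E = γm₀c² = 4.82641 × 3727 MeV = 17990 MeV

E ≈ 17990 MeV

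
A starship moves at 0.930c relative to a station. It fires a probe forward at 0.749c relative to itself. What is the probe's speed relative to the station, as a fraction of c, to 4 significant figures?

Relativistic velocity addition: u = (u' + v)/(1 + u'v/c²)
= (0.749 + 0.930)/(1 + 0.749×0.930) = 1.679/1.69657 = 0.9896

u ≈ 0.9896c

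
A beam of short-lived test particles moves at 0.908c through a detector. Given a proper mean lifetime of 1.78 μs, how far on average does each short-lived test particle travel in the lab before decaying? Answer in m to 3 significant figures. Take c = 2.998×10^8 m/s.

d ≈ 1160 m

γ = 1/√(1 − 0.908²) = 2.3868
Dilated lifetime: Δt = γτ₀ = 2.3868 × 1.78 μs = 4.2485 μs
d = vΔt = 0.908c × 4.2485 μs = 2.7222×10^8 m/s × 4.2485×10^-6 s = 1160 m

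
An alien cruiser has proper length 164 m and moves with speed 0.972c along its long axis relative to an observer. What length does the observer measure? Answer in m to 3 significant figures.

γ = 1/√(1 − 0.972²) = 4.2557
Length contraction: L = L₀/γ = 164/4.2557 = 38.5 m

L ≈ 38.5 m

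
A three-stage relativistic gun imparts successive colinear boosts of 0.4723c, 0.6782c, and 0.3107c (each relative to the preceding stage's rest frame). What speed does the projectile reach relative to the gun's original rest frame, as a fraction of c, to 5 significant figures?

Compose boost 2: (0.6782 + 0.4723)/(1 + 0.6782×0.4723) = 1.1505/1.320314 = 0.8713837
Compose boost 3: (0.3107 + 0.8713837)/(1 + 0.3107×0.8713837) = 1.182084/1.270739 = 0.93023

u ≈ 0.93023c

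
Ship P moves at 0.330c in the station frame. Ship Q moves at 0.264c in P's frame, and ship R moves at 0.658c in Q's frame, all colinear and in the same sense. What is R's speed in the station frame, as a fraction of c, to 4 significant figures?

u ≈ 0.8859c

Compose boost 2: (0.264 + 0.330)/(1 + 0.264×0.330) = 0.5940/1.08712 = 0.546398
Compose boost 3: (0.658 + 0.546398)/(1 + 0.658×0.546398) = 1.20440/1.35953 = 0.8859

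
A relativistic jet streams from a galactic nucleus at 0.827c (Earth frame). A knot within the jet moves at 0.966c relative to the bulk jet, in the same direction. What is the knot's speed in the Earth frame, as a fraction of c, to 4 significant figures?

u ≈ 0.9967c

Relativistic velocity addition: u = (u' + v)/(1 + u'v/c²)
= (0.966 + 0.827)/(1 + 0.966×0.827) = 1.793/1.79888 = 0.9967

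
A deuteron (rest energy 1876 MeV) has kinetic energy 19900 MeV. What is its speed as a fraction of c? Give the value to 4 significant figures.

γ = 1 + K/(m₀c²) = 1 + 19900/1876 = 11.6077
β = √(1 − 1/γ²) = 0.9963

β ≈ 0.9963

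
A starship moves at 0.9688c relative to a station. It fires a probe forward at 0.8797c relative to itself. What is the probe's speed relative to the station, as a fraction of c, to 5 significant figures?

Relativistic velocity addition: u = (u' + v)/(1 + u'v/c²)
= (0.8797 + 0.9688)/(1 + 0.8797×0.9688) = 1.8485/1.852253 = 0.99797

u ≈ 0.99797c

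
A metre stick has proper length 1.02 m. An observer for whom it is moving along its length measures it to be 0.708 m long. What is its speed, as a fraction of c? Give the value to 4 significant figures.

γ = L₀/L = 1.02/0.708 = 1.44068
β = √(1 − 1/γ²) = 0.7199

β ≈ 0.7199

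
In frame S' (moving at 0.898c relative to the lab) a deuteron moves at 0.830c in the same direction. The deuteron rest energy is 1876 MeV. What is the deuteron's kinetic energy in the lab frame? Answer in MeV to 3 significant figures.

K ≈ 11500 MeV

u_lab = (0.830 + 0.898)/(1 + 0.830×0.898) = 0.990065
γ = 1/√(1 − 0.990065²) = 7.1118
K = (γ − 1)m₀c² = (7.1118 − 1) × 1876 = 6.1118 × 1876 = 11500 MeV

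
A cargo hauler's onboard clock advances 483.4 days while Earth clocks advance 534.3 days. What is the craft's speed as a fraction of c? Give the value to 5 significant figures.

β ≈ 0.42597

γ = Δt/τ₀ = 534.3/483.4 = 1.105296
β = √(1 − 1/γ²) = √(1 − 1/1.105296²) = 0.42597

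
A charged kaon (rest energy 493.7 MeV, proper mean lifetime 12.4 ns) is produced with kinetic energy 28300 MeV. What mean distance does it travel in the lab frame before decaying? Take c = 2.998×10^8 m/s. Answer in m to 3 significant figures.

d ≈ 217 m

γ = 1 + K/(m₀c²) = 1 + 28300/493.7 = 58.322
β = √(1 − 1/γ²) = 0.99985
Dilated lifetime: γτ₀ = 58.322 × 12.4 ns = 723.20 ns
d = βc·γτ₀ = 0.99985 × (2.998×10^8 m/s) × 7.2320×10^-7 s = 217 m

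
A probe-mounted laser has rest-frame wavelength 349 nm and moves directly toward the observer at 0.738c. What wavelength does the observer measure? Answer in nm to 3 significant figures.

Relativistic Doppler: λ_obs = λ_src √((1−β)/(1+β))
= 349 × √(0.26200/1.7380) = 349 × 0.38826 = 136 nm

λ_obs ≈ 136 nm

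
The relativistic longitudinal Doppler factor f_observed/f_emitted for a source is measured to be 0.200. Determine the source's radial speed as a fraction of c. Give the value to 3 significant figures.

f_obs/f_src = √((1−β)/(1+β)) = 0.200  ⇒  (1−β)/(1+β) = 0.040000
β = |1 − D²|/(1 + D²) = |1 − 0.040000|/(1 + 0.040000) = 0.923

β ≈ 0.923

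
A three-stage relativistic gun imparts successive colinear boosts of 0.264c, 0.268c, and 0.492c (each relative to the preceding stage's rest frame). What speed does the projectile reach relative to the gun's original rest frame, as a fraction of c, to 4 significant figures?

Compose boost 2: (0.268 + 0.264)/(1 + 0.268×0.264) = 0.5320/1.07075 = 0.496847
Compose boost 3: (0.492 + 0.496847)/(1 + 0.492×0.496847) = 0.988847/1.24445 = 0.7946

u ≈ 0.7946c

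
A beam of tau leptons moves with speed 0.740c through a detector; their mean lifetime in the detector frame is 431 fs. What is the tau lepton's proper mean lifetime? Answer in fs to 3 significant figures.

γ = 1/√(1 − 0.740²) = 1.4868
Proper time: τ₀ = Δt/γ = 431/1.4868 = 290 fs

τ₀ ≈ 290 fs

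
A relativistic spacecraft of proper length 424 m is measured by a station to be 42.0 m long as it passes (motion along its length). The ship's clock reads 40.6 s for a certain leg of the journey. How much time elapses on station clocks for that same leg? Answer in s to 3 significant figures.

Δt ≈ 410 s

Length contraction ⇒ γ = L₀/L = 424/42.0 = 10.095
Time dilation: Δt = γτ₀ = 10.095 × 40.6 s = 410 s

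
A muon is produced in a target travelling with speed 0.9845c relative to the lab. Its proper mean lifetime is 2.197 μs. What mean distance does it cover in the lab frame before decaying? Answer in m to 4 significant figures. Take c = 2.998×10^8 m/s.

d ≈ 3697 m

γ = 1/√(1 − 0.9845²) = 5.70176
Dilated lifetime: Δt = γτ₀ = 5.70176 × 2.197 μs = 12.5268 μs
d = vΔt = 0.9845c × 12.5268 μs = 2.95153×10^8 m/s × 1.25268×10^-5 s = 3697 m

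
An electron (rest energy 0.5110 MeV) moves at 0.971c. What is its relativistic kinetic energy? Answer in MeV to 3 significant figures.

K ≈ 1.63 MeV

γ = 1/√(1 − 0.971²) = 4.1827
K = (γ − 1)m₀c² = (4.1827 − 1) × 0.5110 MeV = 3.1827 × 0.5110 MeV = 1.63 MeV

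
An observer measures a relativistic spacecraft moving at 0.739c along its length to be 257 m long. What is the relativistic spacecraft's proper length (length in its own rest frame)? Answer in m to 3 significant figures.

L₀ ≈ 381 m

γ = 1/√(1 − 0.739²) = 1.4843
L₀ = γL = 1.4843 × 257 = 381 m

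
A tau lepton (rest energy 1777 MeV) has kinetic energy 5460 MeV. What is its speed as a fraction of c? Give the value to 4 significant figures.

γ = 1 + K/(m₀c²) = 1 + 5460/1777 = 4.07259
β = √(1 − 1/γ²) = 0.9694

β ≈ 0.9694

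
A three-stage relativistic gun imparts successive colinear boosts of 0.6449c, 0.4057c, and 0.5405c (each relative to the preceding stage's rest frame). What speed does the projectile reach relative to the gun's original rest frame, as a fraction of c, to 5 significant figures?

Compose boost 2: (0.4057 + 0.6449)/(1 + 0.4057×0.6449) = 1.0506/1.261636 = 0.8327283
Compose boost 3: (0.5405 + 0.8327283)/(1 + 0.5405×0.8327283) = 1.373228/1.450090 = 0.94700

u ≈ 0.94700c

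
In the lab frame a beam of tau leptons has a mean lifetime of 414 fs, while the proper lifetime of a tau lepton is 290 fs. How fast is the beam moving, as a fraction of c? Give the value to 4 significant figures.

γ = Δt/τ₀ = 414/290 = 1.42759
β = √(1 − 1/γ²) = √(1 − 1/1.42759²) = 0.7137

β ≈ 0.7137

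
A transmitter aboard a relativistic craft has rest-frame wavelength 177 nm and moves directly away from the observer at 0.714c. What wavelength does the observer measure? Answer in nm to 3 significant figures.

Relativistic Doppler: λ_obs = λ_src √((1+β)/(1−β))
= 177 × √(1.7140/0.28600) = 177 × 2.4481 = 433 nm

λ_obs ≈ 433 nm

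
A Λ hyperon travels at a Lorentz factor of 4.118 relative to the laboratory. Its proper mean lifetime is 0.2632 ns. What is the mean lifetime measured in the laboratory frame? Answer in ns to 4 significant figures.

Δt ≈ 1.084 ns

γ = 4.118 (given)
Time dilation: Δt = γτ₀ = 4.118 × 0.2632 ns = 1.084 ns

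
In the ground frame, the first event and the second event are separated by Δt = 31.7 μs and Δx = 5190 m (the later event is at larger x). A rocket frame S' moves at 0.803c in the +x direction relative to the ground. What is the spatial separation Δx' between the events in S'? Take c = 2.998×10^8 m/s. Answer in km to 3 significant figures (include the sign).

Δx' ≈ -4.10 km

γ = 1/√(1 − 0.803²) = 1.6779
Δx' = γ(Δx − vΔt) = 1.6779 × (5190 m − 0.803×(2.998×10^8 m/s)×31.7×10^-6 s)
= 1.6779 × (-2441.4 m) = -4.10 km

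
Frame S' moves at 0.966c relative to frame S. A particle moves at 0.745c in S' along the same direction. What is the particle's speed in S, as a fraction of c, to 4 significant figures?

u ≈ 0.9950c

Relativistic velocity addition: u = (u' + v)/(1 + u'v/c²)
= (0.745 + 0.966)/(1 + 0.745×0.966) = 1.711/1.71967 = 0.9950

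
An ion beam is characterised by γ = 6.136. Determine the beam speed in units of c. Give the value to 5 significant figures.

β ≈ 0.98663

β = √(1 − 1/γ²) = √(1 − 1/6.136²) = √(0.9734399) = 0.98663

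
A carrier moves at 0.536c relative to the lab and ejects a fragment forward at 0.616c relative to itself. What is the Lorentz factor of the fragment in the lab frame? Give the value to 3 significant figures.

u_lab = (0.616 + 0.536)/(1 + 0.616×0.536) = 1.152/1.33018 = 0.866051
γ = 1/√(1 − 0.866051²) = 2.00

γ ≈ 2.00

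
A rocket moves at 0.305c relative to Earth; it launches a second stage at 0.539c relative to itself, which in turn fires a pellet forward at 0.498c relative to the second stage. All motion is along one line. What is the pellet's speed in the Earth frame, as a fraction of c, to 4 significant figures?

Compose boost 2: (0.539 + 0.305)/(1 + 0.539×0.305) = 0.8440/1.16440 = 0.724840
Compose boost 3: (0.498 + 0.724840)/(1 + 0.498×0.724840) = 1.22284/1.36097 = 0.8985

u ≈ 0.8985c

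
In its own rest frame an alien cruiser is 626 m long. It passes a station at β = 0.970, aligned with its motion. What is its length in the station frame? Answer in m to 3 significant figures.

L ≈ 152 m

γ = 1/√(1 − 0.970²) = 4.1135
Length contraction: L = L₀/γ = 626/4.1135 = 152 m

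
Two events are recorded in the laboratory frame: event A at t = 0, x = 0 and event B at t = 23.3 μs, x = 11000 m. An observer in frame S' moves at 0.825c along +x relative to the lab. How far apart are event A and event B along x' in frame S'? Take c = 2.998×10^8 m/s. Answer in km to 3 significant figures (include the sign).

γ = 1/√(1 − 0.825²) = 1.7695
Δx' = γ(Δx − vΔt) = 1.7695 × (11000 m − 0.825×(2.998×10^8 m/s)×23.3×10^-6 s)
= 1.7695 × (5237.1 m) = 9.27 km

Δx' ≈ 9.27 km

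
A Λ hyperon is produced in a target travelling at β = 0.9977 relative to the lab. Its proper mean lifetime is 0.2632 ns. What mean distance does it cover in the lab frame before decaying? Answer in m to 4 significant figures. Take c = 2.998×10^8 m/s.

d ≈ 1.161 m

γ = 1/√(1 − 0.9977²) = 14.7527
Dilated lifetime: Δt = γτ₀ = 14.7527 × 0.2632 ns = 3.88291 ns
d = vΔt = 0.9977c × 3.88291 ns = 2.99110×10^8 m/s × 3.88291×10^-9 s = 1.161 m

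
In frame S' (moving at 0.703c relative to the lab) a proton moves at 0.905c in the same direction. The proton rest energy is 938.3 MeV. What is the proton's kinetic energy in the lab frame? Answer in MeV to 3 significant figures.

u_lab = (0.905 + 0.703)/(1 + 0.905×0.703) = 0.982756
γ = 1/√(1 − 0.982756²) = 5.4081
K = (γ − 1)m₀c² = (5.4081 − 1) × 938.3 = 4.4081 × 938.3 = 4140 MeV

K ≈ 4140 MeV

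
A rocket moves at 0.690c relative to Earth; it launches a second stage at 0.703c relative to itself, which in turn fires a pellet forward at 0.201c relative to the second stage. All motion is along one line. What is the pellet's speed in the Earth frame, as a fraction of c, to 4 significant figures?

Compose boost 2: (0.703 + 0.690)/(1 + 0.703×0.690) = 1.393/1.48507 = 0.938003
Compose boost 3: (0.201 + 0.938003)/(1 + 0.201×0.938003) = 1.13900/1.18854 = 0.9583

u ≈ 0.9583c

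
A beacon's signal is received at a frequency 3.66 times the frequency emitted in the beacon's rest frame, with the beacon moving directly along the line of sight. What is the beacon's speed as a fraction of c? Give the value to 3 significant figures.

f_obs/f_src = √((1+β)/(1−β)) = 3.66  ⇒  (1+β)/(1−β) = 13.396
β = |1 − D²|/(1 + D²) = |1 − 13.396|/(1 + 13.396) = 0.861

β ≈ 0.861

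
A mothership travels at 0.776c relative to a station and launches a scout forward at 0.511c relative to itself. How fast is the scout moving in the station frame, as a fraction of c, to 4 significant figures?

Compose boost 2: (0.511 + 0.776)/(1 + 0.511×0.776) = 1.287/1.39654 = 0.9216

u ≈ 0.9216c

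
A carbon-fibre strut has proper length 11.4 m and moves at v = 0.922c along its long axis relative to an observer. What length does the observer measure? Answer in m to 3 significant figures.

L ≈ 4.41 m

γ = 1/√(1 − 0.922²) = 2.5827
Length contraction: L = L₀/γ = 11.4/2.5827 = 4.41 m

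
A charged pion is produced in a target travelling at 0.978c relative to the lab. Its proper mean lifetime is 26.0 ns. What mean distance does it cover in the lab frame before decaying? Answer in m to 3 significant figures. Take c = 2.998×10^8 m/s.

γ = 1/√(1 − 0.978²) = 4.7938
Dilated lifetime: Δt = γτ₀ = 4.7938 × 26.0 ns = 124.64 ns
d = vΔt = 0.978c × 124.64 ns = 2.9320×10^8 m/s × 1.2464×10^-7 s = 36.5 m

d ≈ 36.5 m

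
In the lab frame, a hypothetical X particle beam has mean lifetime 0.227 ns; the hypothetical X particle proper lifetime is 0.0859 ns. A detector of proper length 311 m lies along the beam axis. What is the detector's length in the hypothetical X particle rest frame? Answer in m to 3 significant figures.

Time dilation ⇒ γ = Δt/τ₀ = 0.227/0.0859 = 2.6426
Length contraction: L = L₀/γ = 311/2.6426 = 118 m

L ≈ 118 m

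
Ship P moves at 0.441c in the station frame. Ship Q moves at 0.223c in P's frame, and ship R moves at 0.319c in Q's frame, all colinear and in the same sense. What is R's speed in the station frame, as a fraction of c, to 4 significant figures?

Compose boost 2: (0.223 + 0.441)/(1 + 0.223×0.441) = 0.6640/1.09834 = 0.604547
Compose boost 3: (0.319 + 0.604547)/(1 + 0.319×0.604547) = 0.923547/1.19285 = 0.7742

u ≈ 0.7742c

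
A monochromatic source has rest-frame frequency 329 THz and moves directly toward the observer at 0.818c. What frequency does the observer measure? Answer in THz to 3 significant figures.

Relativistic Doppler: f_obs = f_src √((1+β)/(1−β))
= 329 × √(1.8180/0.18200) = 329 × 3.1605 = 1040 THz

f_obs ≈ 1040 THz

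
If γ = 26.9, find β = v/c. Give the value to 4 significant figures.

β ≈ 0.9993

β = √(1 − 1/γ²) = √(1 − 1/26.9²) = √(0.998618) = 0.9993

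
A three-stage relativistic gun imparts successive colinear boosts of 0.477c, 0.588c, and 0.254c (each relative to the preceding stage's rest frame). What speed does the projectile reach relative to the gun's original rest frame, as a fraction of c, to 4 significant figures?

Compose boost 2: (0.588 + 0.477)/(1 + 0.588×0.477) = 1.065/1.28048 = 0.831722
Compose boost 3: (0.254 + 0.831722)/(1 + 0.254×0.831722) = 1.08572/1.21126 = 0.8964

u ≈ 0.8964c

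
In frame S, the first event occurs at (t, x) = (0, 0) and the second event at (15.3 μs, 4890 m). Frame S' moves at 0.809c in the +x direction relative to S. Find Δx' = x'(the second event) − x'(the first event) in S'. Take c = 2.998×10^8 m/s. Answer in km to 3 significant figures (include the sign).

Δx' ≈ 2.01 km

γ = 1/√(1 − 0.809²) = 1.7012
Δx' = γ(Δx − vΔt) = 1.7012 × (4890 m − 0.809×(2.998×10^8 m/s)×15.3×10^-6 s)
= 1.7012 × (1179.2 m) = 2.01 km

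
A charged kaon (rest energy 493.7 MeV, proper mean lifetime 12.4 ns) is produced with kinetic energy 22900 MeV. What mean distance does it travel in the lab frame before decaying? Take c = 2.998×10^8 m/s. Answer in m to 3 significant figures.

d ≈ 176 m

γ = 1 + K/(m₀c²) = 1 + 22900/493.7 = 47.384
β = √(1 − 1/γ²) = 0.99978
Dilated lifetime: γτ₀ = 47.384 × 12.4 ns = 587.57 ns
d = βc·γτ₀ = 0.99978 × (2.998×10^8 m/s) × 5.8757×10^-7 s = 176 m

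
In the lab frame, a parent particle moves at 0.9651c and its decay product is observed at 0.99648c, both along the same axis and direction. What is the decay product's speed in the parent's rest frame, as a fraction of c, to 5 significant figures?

Inverse velocity addition: u' = (u − v)/(1 − uv/c²)
= (0.99648 − 0.9651)/(1 − 0.99648×0.9651) = 0.031380/0.03829715 = 0.81938

u' ≈ 0.81938c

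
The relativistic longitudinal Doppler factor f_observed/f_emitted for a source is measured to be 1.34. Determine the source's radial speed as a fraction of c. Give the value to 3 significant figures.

f_obs/f_src = √((1+β)/(1−β)) = 1.34  ⇒  (1+β)/(1−β) = 1.7956
β = |1 − D²|/(1 + D²) = |1 − 1.7956|/(1 + 1.7956) = 0.285

β ≈ 0.285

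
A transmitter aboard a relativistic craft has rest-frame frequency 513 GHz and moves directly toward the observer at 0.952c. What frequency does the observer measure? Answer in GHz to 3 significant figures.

f_obs ≈ 3270 GHz

Relativistic Doppler: f_obs = f_src √((1+β)/(1−β))
= 513 × √(1.9520/0.048000) = 513 × 6.3770 = 3270 GHz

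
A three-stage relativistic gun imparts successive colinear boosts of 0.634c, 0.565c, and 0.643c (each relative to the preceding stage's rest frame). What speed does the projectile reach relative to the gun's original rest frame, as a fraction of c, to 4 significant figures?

u ≈ 0.9733c

Compose boost 2: (0.565 + 0.634)/(1 + 0.565×0.634) = 1.199/1.35821 = 0.882780
Compose boost 3: (0.643 + 0.882780)/(1 + 0.643×0.882780) = 1.52578/1.56763 = 0.9733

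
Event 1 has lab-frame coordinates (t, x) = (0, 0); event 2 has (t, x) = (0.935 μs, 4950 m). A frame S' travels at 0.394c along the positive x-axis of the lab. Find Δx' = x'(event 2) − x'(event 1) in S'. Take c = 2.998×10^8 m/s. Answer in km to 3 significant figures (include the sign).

γ = 1/√(1 − 0.394²) = 1.0880
Δx' = γ(Δx − vΔt) = 1.0880 × (4950 m − 0.394×(2.998×10^8 m/s)×0.935×10^-6 s)
= 1.0880 × (4839.6 m) = 5.27 km

Δx' ≈ 5.27 km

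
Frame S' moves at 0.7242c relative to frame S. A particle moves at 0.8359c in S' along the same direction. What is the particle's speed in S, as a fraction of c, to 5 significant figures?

u ≈ 0.97181c

Relativistic velocity addition: u = (u' + v)/(1 + u'v/c²)
= (0.8359 + 0.7242)/(1 + 0.8359×0.7242) = 1.5601/1.605359 = 0.97181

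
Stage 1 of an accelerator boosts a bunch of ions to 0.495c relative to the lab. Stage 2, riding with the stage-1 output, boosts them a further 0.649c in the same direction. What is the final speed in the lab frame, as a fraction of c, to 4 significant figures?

Compose boost 2: (0.649 + 0.495)/(1 + 0.649×0.495) = 1.144/1.32126 = 0.8658

u ≈ 0.8658c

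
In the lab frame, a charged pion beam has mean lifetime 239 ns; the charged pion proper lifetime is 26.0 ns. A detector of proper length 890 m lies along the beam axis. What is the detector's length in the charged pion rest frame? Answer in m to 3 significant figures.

Time dilation ⇒ γ = Δt/τ₀ = 239/26.0 = 9.1923
Length contraction: L = L₀/γ = 890/9.1923 = 96.8 m

L ≈ 96.8 m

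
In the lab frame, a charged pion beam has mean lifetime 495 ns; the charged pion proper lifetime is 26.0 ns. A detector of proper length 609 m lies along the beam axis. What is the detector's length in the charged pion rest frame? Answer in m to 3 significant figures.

L ≈ 32.0 m

Time dilation ⇒ γ = Δt/τ₀ = 495/26.0 = 19.038
Length contraction: L = L₀/γ = 609/19.038 = 32.0 m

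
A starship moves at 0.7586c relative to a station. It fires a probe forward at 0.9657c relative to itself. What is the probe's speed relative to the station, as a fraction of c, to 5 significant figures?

u ≈ 0.99522c

Relativistic velocity addition: u = (u' + v)/(1 + u'v/c²)
= (0.9657 + 0.7586)/(1 + 0.9657×0.7586) = 1.7243/1.732580 = 0.99522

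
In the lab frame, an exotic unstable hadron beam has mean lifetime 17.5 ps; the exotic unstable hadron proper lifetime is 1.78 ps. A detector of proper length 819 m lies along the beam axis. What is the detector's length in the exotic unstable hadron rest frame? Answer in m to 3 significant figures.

L ≈ 83.3 m

Time dilation ⇒ γ = Δt/τ₀ = 17.5/1.78 = 9.8315
Length contraction: L = L₀/γ = 819/9.8315 = 83.3 m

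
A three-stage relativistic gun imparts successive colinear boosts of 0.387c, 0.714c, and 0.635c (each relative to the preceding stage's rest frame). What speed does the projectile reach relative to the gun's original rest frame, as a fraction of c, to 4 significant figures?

u ≈ 0.9676c

Compose boost 2: (0.714 + 0.387)/(1 + 0.714×0.387) = 1.101/1.27632 = 0.862638
Compose boost 3: (0.635 + 0.862638)/(1 + 0.635×0.862638) = 1.49764/1.54777 = 0.9676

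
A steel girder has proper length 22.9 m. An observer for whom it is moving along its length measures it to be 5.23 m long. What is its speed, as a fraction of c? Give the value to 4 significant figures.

γ = L₀/L = 22.9/5.23 = 4.37859
β = √(1 − 1/γ²) = 0.9736

β ≈ 0.9736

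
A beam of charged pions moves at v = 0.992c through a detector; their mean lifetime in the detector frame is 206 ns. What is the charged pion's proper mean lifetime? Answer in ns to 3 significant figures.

τ₀ ≈ 26.0 ns

γ = 1/√(1 − 0.992²) = 7.9216
Proper time: τ₀ = Δt/γ = 206/7.9216 = 26.0 ns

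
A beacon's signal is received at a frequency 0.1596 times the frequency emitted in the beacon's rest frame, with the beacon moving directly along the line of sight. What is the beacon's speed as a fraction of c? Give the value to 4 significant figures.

β ≈ 0.9503

f_obs/f_src = √((1−β)/(1+β)) = 0.1596  ⇒  (1−β)/(1+β) = 0.0254722
β = |1 − D²|/(1 + D²) = |1 − 0.0254722|/(1 + 0.0254722) = 0.9503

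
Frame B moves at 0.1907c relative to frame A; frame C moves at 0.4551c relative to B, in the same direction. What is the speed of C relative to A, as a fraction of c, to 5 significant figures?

Compose boost 2: (0.4551 + 0.1907)/(1 + 0.4551×0.1907) = 0.64580/1.086788 = 0.59423

u ≈ 0.59423c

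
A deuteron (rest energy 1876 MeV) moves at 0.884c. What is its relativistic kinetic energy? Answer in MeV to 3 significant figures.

γ = 1/√(1 − 0.884²) = 2.1391
K = (γ − 1)m₀c² = (2.1391 − 1) × 1876 MeV = 1.1391 × 1876 MeV = 2140 MeV

K ≈ 2140 MeV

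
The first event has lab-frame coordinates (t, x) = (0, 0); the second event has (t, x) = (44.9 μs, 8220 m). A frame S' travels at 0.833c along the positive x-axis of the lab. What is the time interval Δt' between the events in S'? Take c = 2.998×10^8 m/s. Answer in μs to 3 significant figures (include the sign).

γ = 1/√(1 − 0.833²) = 1.8074
Δt' = γ(Δt − vΔx/c²) = 1.8074 × (44.9 μs − 0.833×8220 m / (2.998×10^8 m/s))
= 1.8074 × (22.061 μs) = 39.9 μs

Δt' ≈ 39.9 μs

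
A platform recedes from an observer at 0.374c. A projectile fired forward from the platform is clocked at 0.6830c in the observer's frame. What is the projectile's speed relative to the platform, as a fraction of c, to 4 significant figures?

u' ≈ 0.4150c

Inverse velocity addition: u' = (u − v)/(1 − uv/c²)
= (0.6830 − 0.374)/(1 − 0.6830×0.374) = 0.3090/0.744558 = 0.4150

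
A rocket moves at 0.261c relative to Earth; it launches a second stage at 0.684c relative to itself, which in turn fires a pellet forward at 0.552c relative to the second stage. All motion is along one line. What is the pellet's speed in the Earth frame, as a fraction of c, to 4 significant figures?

u ≈ 0.9385c

Compose boost 2: (0.684 + 0.261)/(1 + 0.684×0.261) = 0.9450/1.17852 = 0.801850
Compose boost 3: (0.552 + 0.801850)/(1 + 0.552×0.801850) = 1.35385/1.44262 = 0.9385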